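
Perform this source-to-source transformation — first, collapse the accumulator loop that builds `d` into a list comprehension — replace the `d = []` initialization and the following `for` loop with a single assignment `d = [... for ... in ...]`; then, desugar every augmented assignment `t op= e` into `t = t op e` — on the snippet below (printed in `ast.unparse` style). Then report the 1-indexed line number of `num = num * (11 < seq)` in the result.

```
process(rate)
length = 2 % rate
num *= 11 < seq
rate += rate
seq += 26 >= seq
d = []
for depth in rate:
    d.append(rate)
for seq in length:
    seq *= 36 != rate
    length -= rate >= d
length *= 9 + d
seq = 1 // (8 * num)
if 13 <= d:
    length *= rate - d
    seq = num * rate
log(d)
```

Transformed code:
process(rate)
length = 2 % rate
num = num * (11 < seq)
rate = rate + rate
seq = seq + (26 >= seq)
d = [rate for depth in rate]
for seq in length:
    seq = seq * (36 != rate)
    length = length - (rate >= d)
length = length * (9 + d)
seq = 1 // (8 * num)
if 13 <= d:
    length = length * (rate - d)
    seq = num * rate
log(d)

3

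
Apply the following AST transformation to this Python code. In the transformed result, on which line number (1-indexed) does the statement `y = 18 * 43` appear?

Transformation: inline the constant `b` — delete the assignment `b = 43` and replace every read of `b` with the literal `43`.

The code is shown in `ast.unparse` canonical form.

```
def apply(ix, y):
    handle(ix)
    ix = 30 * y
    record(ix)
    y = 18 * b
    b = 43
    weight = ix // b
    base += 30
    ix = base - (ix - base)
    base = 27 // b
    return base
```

Transformed code:
def apply(ix, y):
    handle(ix)
    ix = 30 * y
    record(ix)
    y = 18 * 43
    weight = ix // 43
    base += 30
    ix = base - (ix - base)
    base = 27 // 43
    return base

5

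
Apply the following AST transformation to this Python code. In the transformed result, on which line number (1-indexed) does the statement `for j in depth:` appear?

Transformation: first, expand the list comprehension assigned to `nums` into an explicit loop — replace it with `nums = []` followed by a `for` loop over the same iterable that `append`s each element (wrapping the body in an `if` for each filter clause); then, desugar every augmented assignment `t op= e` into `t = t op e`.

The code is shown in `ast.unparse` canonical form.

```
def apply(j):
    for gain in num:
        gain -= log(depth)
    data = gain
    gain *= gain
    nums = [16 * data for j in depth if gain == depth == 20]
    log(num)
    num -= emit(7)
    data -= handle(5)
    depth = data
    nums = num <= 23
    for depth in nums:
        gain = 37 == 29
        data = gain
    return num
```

7

Transformed code:
def apply(j):
    for gain in num:
        gain = gain - log(depth)
    data = gain
    gain = gain * gain
    nums = []
    for j in depth:
        if gain == depth == 20:
            nums.append(16 * data)
    log(num)
    num = num - emit(7)
    data = data - handle(5)
    depth = data
    nums = num <= 23
    for depth in nums:
        gain = 37 == 29
        data = gain
    return num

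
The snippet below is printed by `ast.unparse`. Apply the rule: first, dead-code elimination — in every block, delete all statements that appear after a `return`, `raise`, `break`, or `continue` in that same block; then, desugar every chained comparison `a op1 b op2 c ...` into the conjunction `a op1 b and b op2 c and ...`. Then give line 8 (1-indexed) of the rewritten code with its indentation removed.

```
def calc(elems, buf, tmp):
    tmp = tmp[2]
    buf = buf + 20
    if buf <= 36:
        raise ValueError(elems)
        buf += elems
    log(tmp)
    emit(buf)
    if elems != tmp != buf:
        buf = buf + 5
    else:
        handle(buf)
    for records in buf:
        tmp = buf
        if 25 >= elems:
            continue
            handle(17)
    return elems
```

if elems != tmp and tmp != buf:

Transformed code:
def calc(elems, buf, tmp):
    tmp = tmp[2]
    buf = buf + 20
    if buf <= 36:
        raise ValueError(elems)
    log(tmp)
    emit(buf)
    if elems != tmp and tmp != buf:
        buf = buf + 5
    else:
        handle(buf)
    for records in buf:
        tmp = buf
        if 25 >= elems:
            continue
    return elems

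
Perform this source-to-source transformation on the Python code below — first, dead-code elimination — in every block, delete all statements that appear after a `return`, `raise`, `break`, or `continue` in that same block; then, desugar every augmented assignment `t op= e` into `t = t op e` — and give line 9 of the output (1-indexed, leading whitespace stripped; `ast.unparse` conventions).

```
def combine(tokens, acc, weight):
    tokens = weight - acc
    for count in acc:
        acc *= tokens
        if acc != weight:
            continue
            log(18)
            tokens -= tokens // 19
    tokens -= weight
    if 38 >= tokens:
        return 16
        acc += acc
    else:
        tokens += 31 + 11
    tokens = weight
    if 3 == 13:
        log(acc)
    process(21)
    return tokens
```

return 16

Transformed code:
def combine(tokens, acc, weight):
    tokens = weight - acc
    for count in acc:
        acc = acc * tokens
        if acc != weight:
            continue
    tokens = tokens - weight
    if 38 >= tokens:
        return 16
    else:
        tokens = tokens + (31 + 11)
    tokens = weight
    if 3 == 13:
        log(acc)
    process(21)
    return tokens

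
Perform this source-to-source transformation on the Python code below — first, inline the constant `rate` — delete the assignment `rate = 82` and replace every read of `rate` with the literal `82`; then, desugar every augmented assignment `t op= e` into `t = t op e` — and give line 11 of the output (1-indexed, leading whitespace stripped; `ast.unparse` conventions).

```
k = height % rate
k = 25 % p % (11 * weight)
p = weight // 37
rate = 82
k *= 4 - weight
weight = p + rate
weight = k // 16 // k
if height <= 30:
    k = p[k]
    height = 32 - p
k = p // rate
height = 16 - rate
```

height = 16 - 82

Transformed code:
k = height % 82
k = 25 % p % (11 * weight)
p = weight // 37
k = k * (4 - weight)
weight = p + 82
weight = k // 16 // k
if height <= 30:
    k = p[k]
    height = 32 - p
k = p // 82
height = 16 - 82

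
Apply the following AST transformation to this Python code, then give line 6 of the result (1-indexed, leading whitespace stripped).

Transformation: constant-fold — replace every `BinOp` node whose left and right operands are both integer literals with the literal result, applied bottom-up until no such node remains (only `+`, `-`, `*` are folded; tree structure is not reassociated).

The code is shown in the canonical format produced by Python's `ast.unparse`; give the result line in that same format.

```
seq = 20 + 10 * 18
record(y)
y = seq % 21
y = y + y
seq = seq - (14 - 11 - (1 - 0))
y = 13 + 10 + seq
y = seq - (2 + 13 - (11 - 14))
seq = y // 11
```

Transformed code:
seq = 200
record(y)
y = seq % 21
y = y + y
seq = seq - 2
y = 23 + seq
y = seq - 18
seq = y // 11

y = 23 + seq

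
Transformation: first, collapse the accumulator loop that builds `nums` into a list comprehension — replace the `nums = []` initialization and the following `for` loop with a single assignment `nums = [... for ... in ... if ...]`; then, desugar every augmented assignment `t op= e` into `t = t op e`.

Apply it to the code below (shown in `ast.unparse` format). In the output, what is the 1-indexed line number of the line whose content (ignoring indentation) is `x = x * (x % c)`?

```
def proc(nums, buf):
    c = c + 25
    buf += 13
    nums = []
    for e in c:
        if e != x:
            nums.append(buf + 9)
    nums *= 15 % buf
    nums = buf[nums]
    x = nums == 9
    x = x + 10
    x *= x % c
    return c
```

Transformed code:
def proc(nums, buf):
    c = c + 25
    buf = buf + 13
    nums = [buf + 9 for e in c if e != x]
    nums = nums * (15 % buf)
    nums = buf[nums]
    x = nums == 9
    x = x + 10
    x = x * (x % c)
    return c

9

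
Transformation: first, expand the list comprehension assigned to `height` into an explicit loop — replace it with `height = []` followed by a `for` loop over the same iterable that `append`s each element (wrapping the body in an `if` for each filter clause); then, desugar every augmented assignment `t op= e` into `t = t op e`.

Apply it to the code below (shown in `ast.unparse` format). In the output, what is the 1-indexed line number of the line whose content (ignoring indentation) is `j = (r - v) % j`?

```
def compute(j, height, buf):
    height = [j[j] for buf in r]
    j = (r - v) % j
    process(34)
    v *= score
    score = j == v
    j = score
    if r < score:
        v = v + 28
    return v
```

5

Transformed code:
def compute(j, height, buf):
    height = []
    for buf in r:
        height.append(j[j])
    j = (r - v) % j
    process(34)
    v = v * score
    score = j == v
    j = score
    if r < score:
        v = v + 28
    return v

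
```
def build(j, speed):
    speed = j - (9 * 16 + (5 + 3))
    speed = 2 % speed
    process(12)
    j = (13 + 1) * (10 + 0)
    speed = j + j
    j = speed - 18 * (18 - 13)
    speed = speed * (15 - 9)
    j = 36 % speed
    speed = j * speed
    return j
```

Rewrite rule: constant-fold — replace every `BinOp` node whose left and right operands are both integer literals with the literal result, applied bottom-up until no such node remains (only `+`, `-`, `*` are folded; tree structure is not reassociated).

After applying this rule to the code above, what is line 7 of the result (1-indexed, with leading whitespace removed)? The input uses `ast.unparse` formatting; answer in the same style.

Transformed code:
def build(j, speed):
    speed = j - 152
    speed = 2 % speed
    process(12)
    j = 140
    speed = j + j
    j = speed - 90
    speed = speed * 6
    j = 36 % speed
    speed = j * speed
    return j

j = speed - 90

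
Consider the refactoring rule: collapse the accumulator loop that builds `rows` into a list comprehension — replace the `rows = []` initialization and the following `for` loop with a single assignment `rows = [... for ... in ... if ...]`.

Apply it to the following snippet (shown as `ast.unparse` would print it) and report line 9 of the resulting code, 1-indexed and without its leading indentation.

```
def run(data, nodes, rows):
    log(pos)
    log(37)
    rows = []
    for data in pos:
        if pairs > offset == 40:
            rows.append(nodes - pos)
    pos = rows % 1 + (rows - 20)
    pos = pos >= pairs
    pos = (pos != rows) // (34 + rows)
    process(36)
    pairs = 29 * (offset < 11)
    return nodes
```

Transformed code:
def run(data, nodes, rows):
    log(pos)
    log(37)
    rows = [nodes - pos for data in pos if pairs > offset == 40]
    pos = rows % 1 + (rows - 20)
    pos = pos >= pairs
    pos = (pos != rows) // (34 + rows)
    process(36)
    pairs = 29 * (offset < 11)
    return nodes

pairs = 29 * (offset < 11)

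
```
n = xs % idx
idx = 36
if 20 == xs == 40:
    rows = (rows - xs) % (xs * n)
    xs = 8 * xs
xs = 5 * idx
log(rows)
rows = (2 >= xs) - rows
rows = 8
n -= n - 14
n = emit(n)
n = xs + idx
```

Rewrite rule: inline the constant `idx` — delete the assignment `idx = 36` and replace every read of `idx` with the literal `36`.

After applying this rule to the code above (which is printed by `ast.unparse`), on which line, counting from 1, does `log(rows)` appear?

Transformed code:
n = xs % 36
if 20 == xs == 40:
    rows = (rows - xs) % (xs * n)
    xs = 8 * xs
xs = 5 * 36
log(rows)
rows = (2 >= xs) - rows
rows = 8
n -= n - 14
n = emit(n)
n = xs + 36

6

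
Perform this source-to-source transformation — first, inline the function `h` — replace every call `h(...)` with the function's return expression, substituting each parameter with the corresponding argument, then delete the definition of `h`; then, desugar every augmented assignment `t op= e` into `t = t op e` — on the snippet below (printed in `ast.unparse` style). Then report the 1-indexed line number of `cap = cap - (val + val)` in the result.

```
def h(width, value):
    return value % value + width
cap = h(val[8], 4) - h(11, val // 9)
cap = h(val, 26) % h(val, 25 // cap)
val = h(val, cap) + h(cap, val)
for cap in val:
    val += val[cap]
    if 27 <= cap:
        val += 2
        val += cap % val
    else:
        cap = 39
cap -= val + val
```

Transformed code:
cap = 4 % 4 + val[8] - (val // 9 % (val // 9) + 11)
cap = (26 % 26 + val) % (25 // cap % (25 // cap) + val)
val = cap % cap + val + (val % val + cap)
for cap in val:
    val = val + val[cap]
    if 27 <= cap:
        val = val + 2
        val = val + cap % val
    else:
        cap = 39
cap = cap - (val + val)

11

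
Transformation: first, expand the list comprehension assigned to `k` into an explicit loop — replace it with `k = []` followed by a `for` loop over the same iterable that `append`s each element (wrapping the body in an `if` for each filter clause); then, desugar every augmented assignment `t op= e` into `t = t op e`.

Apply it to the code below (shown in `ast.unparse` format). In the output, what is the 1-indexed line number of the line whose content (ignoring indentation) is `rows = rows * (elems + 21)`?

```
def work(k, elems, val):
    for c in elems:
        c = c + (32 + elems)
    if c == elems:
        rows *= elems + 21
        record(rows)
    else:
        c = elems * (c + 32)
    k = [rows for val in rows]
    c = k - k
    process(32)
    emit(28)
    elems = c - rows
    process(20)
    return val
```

5

Transformed code:
def work(k, elems, val):
    for c in elems:
        c = c + (32 + elems)
    if c == elems:
        rows = rows * (elems + 21)
        record(rows)
    else:
        c = elems * (c + 32)
    k = []
    for val in rows:
        k.append(rows)
    c = k - k
    process(32)
    emit(28)
    elems = c - rows
    process(20)
    return val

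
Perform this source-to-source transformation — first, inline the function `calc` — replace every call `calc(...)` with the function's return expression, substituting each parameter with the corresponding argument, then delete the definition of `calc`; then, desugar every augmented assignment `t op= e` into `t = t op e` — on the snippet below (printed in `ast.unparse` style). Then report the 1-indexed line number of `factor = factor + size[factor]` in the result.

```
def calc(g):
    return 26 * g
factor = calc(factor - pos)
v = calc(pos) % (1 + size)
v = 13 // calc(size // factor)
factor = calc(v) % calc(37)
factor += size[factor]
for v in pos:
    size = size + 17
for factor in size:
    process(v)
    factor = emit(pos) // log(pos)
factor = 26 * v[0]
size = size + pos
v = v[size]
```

Transformed code:
factor = 26 * (factor - pos)
v = 26 * pos % (1 + size)
v = 13 // (26 * (size // factor))
factor = 26 * v % (26 * 37)
factor = factor + size[factor]
for v in pos:
    size = size + 17
for factor in size:
    process(v)
    factor = emit(pos) // log(pos)
factor = 26 * v[0]
size = size + pos
v = v[size]

5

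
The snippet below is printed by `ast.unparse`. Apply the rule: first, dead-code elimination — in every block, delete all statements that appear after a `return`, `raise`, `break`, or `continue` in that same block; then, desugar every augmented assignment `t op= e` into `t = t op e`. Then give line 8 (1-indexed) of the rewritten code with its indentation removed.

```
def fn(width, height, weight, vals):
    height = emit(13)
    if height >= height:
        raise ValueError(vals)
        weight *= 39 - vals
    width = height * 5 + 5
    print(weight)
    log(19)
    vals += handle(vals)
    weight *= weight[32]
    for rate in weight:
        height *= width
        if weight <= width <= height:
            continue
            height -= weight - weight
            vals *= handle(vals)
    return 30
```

Transformed code:
def fn(width, height, weight, vals):
    height = emit(13)
    if height >= height:
        raise ValueError(vals)
    width = height * 5 + 5
    print(weight)
    log(19)
    vals = vals + handle(vals)
    weight = weight * weight[32]
    for rate in weight:
        height = height * width
        if weight <= width <= height:
            continue
    return 30

vals = vals + handle(vals)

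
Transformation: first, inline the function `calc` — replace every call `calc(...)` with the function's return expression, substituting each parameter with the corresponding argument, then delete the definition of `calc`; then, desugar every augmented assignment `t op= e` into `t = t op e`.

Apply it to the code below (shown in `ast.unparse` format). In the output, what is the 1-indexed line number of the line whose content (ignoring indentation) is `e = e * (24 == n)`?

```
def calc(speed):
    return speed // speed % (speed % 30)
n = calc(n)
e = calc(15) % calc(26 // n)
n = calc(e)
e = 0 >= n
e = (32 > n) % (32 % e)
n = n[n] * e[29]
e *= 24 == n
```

Transformed code:
n = n // n % (n % 30)
e = 15 // 15 % (15 % 30) % (26 // n // (26 // n) % (26 // n % 30))
n = e // e % (e % 30)
e = 0 >= n
e = (32 > n) % (32 % e)
n = n[n] * e[29]
e = e * (24 == n)

7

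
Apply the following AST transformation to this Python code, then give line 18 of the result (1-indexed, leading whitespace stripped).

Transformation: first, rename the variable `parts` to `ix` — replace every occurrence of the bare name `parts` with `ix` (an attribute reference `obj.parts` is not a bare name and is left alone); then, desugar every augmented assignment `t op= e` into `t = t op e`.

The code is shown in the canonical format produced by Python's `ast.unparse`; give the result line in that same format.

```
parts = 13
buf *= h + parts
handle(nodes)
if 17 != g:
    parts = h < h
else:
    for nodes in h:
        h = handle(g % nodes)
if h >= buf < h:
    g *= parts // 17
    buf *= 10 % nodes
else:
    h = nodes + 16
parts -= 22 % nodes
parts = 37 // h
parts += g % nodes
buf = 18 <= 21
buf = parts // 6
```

buf = ix // 6

Transformed code:
ix = 13
buf = buf * (h + ix)
handle(nodes)
if 17 != g:
    ix = h < h
else:
    for nodes in h:
        h = handle(g % nodes)
if h >= buf < h:
    g = g * (ix // 17)
    buf = buf * (10 % nodes)
else:
    h = nodes + 16
ix = ix - 22 % nodes
ix = 37 // h
ix = ix + g % nodes
buf = 18 <= 21
buf = ix // 6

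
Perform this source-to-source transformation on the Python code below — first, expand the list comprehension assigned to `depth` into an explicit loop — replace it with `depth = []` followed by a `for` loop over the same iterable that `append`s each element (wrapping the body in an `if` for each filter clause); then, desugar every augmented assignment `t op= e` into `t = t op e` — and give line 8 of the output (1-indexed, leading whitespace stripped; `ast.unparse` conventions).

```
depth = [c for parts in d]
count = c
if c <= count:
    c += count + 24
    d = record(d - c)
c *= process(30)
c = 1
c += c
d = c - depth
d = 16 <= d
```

c = c * process(30)

Transformed code:
depth = []
for parts in d:
    depth.append(c)
count = c
if c <= count:
    c = c + (count + 24)
    d = record(d - c)
c = c * process(30)
c = 1
c = c + c
d = c - depth
d = 16 <= d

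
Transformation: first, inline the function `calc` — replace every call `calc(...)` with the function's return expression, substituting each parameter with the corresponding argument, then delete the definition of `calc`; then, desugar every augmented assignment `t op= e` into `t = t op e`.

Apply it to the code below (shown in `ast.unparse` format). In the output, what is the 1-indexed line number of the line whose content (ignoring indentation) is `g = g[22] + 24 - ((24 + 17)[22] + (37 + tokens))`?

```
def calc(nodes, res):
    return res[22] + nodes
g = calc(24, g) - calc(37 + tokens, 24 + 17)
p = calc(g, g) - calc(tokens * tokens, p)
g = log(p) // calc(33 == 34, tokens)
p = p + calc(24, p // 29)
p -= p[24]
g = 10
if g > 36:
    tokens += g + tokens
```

Transformed code:
g = g[22] + 24 - ((24 + 17)[22] + (37 + tokens))
p = g[22] + g - (p[22] + tokens * tokens)
g = log(p) // (tokens[22] + (33 == 34))
p = p + ((p // 29)[22] + 24)
p = p - p[24]
g = 10
if g > 36:
    tokens = tokens + (g + tokens)

1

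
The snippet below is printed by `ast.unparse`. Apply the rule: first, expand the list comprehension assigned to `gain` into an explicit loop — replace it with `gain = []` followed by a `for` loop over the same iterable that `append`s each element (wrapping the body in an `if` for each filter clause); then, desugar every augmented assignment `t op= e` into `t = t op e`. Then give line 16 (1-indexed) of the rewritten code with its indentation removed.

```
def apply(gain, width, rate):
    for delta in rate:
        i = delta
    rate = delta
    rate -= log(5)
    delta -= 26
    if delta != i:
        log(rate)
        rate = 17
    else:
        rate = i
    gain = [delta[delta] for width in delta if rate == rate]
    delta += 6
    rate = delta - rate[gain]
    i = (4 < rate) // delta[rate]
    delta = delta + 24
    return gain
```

Transformed code:
def apply(gain, width, rate):
    for delta in rate:
        i = delta
    rate = delta
    rate = rate - log(5)
    delta = delta - 26
    if delta != i:
        log(rate)
        rate = 17
    else:
        rate = i
    gain = []
    for width in delta:
        if rate == rate:
            gain.append(delta[delta])
    delta = delta + 6
    rate = delta - rate[gain]
    i = (4 < rate) // delta[rate]
    delta = delta + 24
    return gain

delta = delta + 6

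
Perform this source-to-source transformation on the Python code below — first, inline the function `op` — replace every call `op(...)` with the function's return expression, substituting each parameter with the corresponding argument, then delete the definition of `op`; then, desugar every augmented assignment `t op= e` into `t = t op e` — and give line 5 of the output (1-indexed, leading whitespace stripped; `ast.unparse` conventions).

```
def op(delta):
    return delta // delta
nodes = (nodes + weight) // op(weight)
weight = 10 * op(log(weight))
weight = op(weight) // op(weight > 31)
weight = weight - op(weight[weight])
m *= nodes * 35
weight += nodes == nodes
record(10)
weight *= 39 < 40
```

m = m * (nodes * 35)

Transformed code:
nodes = (nodes + weight) // (weight // weight)
weight = 10 * (log(weight) // log(weight))
weight = weight // weight // ((weight > 31) // (weight > 31))
weight = weight - weight[weight] // weight[weight]
m = m * (nodes * 35)
weight = weight + (nodes == nodes)
record(10)
weight = weight * (39 < 40)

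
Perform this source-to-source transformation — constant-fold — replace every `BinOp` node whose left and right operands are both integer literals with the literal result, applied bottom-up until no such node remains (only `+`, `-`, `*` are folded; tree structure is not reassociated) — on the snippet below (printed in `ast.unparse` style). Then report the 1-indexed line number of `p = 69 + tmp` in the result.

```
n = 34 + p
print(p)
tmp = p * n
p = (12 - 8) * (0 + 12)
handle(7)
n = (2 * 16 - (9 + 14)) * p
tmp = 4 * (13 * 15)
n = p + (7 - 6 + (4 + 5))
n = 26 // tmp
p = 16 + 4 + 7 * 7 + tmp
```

Transformed code:
n = 34 + p
print(p)
tmp = p * n
p = 48
handle(7)
n = 9 * p
tmp = 780
n = p + 10
n = 26 // tmp
p = 69 + tmp

10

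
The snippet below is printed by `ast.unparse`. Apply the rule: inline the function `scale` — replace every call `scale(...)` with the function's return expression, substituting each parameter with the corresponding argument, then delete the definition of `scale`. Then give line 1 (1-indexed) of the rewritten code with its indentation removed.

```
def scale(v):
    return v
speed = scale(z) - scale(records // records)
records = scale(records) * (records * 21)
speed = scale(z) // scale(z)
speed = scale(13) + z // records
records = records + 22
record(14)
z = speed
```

Transformed code:
speed = z - records // records
records = records * (records * 21)
speed = z // z
speed = 13 + z // records
records = records + 22
record(14)
z = speed

speed = z - records // records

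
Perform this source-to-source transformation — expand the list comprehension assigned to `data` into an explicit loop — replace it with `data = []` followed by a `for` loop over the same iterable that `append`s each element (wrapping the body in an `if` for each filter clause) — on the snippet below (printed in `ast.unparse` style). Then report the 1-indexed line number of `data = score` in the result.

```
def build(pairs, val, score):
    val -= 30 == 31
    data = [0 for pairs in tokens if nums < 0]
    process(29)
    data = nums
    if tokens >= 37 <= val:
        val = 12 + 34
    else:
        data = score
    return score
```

Transformed code:
def build(pairs, val, score):
    val -= 30 == 31
    data = []
    for pairs in tokens:
        if nums < 0:
            data.append(0)
    process(29)
    data = nums
    if tokens >= 37 <= val:
        val = 12 + 34
    else:
        data = score
    return score

12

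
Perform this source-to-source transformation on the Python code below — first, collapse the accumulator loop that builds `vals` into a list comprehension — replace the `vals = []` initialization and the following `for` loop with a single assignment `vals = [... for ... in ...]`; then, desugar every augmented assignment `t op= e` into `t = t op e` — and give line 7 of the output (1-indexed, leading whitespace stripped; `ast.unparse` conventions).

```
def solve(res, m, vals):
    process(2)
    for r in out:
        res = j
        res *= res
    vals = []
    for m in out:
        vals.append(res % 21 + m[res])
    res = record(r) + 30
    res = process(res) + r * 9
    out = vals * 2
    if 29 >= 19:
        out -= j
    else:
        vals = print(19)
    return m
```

res = record(r) + 30

Transformed code:
def solve(res, m, vals):
    process(2)
    for r in out:
        res = j
        res = res * res
    vals = [res % 21 + m[res] for m in out]
    res = record(r) + 30
    res = process(res) + r * 9
    out = vals * 2
    if 29 >= 19:
        out = out - j
    else:
        vals = print(19)
    return m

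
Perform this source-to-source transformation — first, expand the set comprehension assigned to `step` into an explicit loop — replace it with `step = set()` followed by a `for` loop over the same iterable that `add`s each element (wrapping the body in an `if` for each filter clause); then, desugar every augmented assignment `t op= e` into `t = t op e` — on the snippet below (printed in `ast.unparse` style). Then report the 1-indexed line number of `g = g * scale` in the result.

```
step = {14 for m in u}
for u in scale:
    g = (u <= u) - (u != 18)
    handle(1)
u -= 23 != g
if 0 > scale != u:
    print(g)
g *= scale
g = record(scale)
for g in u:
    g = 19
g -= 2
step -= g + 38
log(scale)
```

10

Transformed code:
step = set()
for m in u:
    step.add(14)
for u in scale:
    g = (u <= u) - (u != 18)
    handle(1)
u = u - (23 != g)
if 0 > scale != u:
    print(g)
g = g * scale
g = record(scale)
for g in u:
    g = 19
g = g - 2
step = step - (g + 38)
log(scale)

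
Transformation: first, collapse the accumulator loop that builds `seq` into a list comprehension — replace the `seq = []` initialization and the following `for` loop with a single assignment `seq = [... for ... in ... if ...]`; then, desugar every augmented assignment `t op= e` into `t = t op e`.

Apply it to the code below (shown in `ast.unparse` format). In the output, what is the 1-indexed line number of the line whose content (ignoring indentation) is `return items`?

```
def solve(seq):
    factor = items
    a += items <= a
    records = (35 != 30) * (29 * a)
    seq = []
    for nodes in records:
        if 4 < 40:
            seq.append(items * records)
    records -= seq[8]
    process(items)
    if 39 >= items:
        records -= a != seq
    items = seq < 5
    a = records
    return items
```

12

Transformed code:
def solve(seq):
    factor = items
    a = a + (items <= a)
    records = (35 != 30) * (29 * a)
    seq = [items * records for nodes in records if 4 < 40]
    records = records - seq[8]
    process(items)
    if 39 >= items:
        records = records - (a != seq)
    items = seq < 5
    a = records
    return items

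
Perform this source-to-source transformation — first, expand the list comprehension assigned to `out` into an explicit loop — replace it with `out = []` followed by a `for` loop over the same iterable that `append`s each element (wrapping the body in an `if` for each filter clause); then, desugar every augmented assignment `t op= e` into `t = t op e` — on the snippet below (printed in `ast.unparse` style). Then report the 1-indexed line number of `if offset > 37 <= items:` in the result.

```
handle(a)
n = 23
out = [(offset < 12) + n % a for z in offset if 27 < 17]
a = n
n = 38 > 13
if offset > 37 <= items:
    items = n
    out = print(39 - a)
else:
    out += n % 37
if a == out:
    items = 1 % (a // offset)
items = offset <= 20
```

9

Transformed code:
handle(a)
n = 23
out = []
for z in offset:
    if 27 < 17:
        out.append((offset < 12) + n % a)
a = n
n = 38 > 13
if offset > 37 <= items:
    items = n
    out = print(39 - a)
else:
    out = out + n % 37
if a == out:
    items = 1 % (a // offset)
items = offset <= 20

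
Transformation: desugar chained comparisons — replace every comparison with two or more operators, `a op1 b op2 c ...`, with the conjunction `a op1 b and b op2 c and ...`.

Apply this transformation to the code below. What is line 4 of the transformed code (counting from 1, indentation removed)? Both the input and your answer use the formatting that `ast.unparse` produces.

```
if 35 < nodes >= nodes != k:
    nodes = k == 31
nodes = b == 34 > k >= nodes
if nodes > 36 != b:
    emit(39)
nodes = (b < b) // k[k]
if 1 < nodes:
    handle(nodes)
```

if nodes > 36 and 36 != b:

Transformed code:
if 35 < nodes and nodes >= nodes and (nodes != k):
    nodes = k == 31
nodes = b == 34 and 34 > k and (k >= nodes)
if nodes > 36 and 36 != b:
    emit(39)
nodes = (b < b) // k[k]
if 1 < nodes:
    handle(nodes)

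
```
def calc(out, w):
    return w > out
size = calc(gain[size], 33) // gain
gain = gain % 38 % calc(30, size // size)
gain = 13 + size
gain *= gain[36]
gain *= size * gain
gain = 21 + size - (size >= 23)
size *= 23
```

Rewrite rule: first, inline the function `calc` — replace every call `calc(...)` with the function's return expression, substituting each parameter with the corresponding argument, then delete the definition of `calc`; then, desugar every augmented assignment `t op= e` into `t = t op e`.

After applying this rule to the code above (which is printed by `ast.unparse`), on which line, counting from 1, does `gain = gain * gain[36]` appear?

Transformed code:
size = (33 > gain[size]) // gain
gain = gain % 38 % (size // size > 30)
gain = 13 + size
gain = gain * gain[36]
gain = gain * (size * gain)
gain = 21 + size - (size >= 23)
size = size * 23

4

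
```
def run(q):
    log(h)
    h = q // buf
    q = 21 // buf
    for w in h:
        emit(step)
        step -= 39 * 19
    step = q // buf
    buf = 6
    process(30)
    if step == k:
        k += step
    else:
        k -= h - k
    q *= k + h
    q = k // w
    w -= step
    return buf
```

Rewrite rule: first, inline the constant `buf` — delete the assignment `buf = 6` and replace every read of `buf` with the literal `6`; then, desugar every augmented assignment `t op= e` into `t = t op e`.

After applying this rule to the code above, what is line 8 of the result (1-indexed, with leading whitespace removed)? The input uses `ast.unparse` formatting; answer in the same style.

Transformed code:
def run(q):
    log(h)
    h = q // 6
    q = 21 // 6
    for w in h:
        emit(step)
        step = step - 39 * 19
    step = q // 6
    process(30)
    if step == k:
        k = k + step
    else:
        k = k - (h - k)
    q = q * (k + h)
    q = k // w
    w = w - step
    return 6

step = q // 6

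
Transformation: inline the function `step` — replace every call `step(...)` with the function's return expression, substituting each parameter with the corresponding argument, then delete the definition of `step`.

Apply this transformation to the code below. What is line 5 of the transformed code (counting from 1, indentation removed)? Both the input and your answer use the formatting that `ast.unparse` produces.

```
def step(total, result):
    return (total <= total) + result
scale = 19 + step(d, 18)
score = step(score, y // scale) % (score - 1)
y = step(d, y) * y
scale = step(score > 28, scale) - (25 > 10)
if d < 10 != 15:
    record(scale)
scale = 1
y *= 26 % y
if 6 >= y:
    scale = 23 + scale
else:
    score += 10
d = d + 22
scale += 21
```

if d < 10 != 15:

Transformed code:
scale = 19 + ((d <= d) + 18)
score = ((score <= score) + y // scale) % (score - 1)
y = ((d <= d) + y) * y
scale = ((score > 28) <= (score > 28)) + scale - (25 > 10)
if d < 10 != 15:
    record(scale)
scale = 1
y *= 26 % y
if 6 >= y:
    scale = 23 + scale
else:
    score += 10
d = d + 22
scale += 21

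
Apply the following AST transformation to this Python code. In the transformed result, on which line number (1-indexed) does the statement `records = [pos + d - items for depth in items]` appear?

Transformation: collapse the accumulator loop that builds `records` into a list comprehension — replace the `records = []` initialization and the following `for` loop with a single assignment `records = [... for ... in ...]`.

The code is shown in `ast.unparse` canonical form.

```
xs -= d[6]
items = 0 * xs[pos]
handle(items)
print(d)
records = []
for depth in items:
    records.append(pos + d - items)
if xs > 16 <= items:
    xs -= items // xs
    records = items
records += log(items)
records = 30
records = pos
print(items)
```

5

Transformed code:
xs -= d[6]
items = 0 * xs[pos]
handle(items)
print(d)
records = [pos + d - items for depth in items]
if xs > 16 <= items:
    xs -= items // xs
    records = items
records += log(items)
records = 30
records = pos
print(items)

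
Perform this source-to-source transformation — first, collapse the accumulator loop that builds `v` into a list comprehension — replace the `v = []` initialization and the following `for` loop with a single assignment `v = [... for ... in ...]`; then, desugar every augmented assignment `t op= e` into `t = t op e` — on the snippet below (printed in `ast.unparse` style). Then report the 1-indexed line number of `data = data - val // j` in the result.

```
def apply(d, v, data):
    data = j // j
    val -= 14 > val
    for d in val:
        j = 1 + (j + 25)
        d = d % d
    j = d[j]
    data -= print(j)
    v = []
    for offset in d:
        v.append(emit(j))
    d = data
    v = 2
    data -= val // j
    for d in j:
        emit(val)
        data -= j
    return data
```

Transformed code:
def apply(d, v, data):
    data = j // j
    val = val - (14 > val)
    for d in val:
        j = 1 + (j + 25)
        d = d % d
    j = d[j]
    data = data - print(j)
    v = [emit(j) for offset in d]
    d = data
    v = 2
    data = data - val // j
    for d in j:
        emit(val)
        data = data - j
    return data

12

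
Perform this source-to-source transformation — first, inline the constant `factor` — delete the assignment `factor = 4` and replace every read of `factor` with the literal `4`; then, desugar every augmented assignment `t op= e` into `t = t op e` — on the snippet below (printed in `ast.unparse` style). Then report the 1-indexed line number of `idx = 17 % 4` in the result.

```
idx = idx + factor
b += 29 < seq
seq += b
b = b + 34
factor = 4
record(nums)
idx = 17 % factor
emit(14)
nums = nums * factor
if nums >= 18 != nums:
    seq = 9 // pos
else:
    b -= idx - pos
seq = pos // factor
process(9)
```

Transformed code:
idx = idx + 4
b = b + (29 < seq)
seq = seq + b
b = b + 34
record(nums)
idx = 17 % 4
emit(14)
nums = nums * 4
if nums >= 18 != nums:
    seq = 9 // pos
else:
    b = b - (idx - pos)
seq = pos // 4
process(9)

6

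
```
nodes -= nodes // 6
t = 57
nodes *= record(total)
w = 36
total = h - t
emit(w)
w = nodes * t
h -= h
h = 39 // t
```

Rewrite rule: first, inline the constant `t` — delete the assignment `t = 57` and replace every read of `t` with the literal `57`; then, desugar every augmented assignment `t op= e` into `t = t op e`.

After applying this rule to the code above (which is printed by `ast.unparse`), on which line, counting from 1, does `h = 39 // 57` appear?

Transformed code:
nodes = nodes - nodes // 6
nodes = nodes * record(total)
w = 36
total = h - 57
emit(w)
w = nodes * 57
h = h - h
h = 39 // 57

8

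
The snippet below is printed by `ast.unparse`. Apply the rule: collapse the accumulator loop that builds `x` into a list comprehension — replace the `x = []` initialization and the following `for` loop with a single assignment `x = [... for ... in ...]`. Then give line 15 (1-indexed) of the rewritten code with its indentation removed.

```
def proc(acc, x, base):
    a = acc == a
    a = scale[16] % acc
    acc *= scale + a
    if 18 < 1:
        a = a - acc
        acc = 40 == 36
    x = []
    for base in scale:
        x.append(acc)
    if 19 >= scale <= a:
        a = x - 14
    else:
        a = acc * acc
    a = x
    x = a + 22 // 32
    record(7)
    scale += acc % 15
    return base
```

record(7)

Transformed code:
def proc(acc, x, base):
    a = acc == a
    a = scale[16] % acc
    acc *= scale + a
    if 18 < 1:
        a = a - acc
        acc = 40 == 36
    x = [acc for base in scale]
    if 19 >= scale <= a:
        a = x - 14
    else:
        a = acc * acc
    a = x
    x = a + 22 // 32
    record(7)
    scale += acc % 15
    return base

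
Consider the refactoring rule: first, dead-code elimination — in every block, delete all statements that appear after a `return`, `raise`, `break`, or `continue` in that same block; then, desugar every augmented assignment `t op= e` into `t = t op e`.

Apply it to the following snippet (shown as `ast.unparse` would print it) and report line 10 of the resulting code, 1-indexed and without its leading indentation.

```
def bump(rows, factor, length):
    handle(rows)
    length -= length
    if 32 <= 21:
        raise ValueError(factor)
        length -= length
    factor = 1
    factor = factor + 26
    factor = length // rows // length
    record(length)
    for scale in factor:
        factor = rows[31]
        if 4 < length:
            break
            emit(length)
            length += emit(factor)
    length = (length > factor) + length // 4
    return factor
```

Transformed code:
def bump(rows, factor, length):
    handle(rows)
    length = length - length
    if 32 <= 21:
        raise ValueError(factor)
    factor = 1
    factor = factor + 26
    factor = length // rows // length
    record(length)
    for scale in factor:
        factor = rows[31]
        if 4 < length:
            break
    length = (length > factor) + length // 4
    return factor

for scale in factor:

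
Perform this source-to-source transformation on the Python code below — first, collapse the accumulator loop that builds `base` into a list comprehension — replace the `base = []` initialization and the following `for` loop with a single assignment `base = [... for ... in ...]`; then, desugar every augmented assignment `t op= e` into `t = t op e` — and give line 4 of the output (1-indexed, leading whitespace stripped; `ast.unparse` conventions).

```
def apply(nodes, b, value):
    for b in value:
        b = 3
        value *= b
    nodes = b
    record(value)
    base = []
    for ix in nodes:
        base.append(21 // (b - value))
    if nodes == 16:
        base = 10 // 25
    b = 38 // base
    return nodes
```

Transformed code:
def apply(nodes, b, value):
    for b in value:
        b = 3
        value = value * b
    nodes = b
    record(value)
    base = [21 // (b - value) for ix in nodes]
    if nodes == 16:
        base = 10 // 25
    b = 38 // base
    return nodes

value = value * b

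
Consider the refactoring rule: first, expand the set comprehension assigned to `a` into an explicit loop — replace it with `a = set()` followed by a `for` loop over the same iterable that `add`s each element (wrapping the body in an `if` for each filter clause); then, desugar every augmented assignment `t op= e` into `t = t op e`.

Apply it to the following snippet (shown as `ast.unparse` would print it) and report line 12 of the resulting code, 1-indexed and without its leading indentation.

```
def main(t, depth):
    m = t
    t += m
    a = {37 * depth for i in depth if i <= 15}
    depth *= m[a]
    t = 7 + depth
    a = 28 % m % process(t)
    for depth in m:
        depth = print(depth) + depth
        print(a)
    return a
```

Transformed code:
def main(t, depth):
    m = t
    t = t + m
    a = set()
    for i in depth:
        if i <= 15:
            a.add(37 * depth)
    depth = depth * m[a]
    t = 7 + depth
    a = 28 % m % process(t)
    for depth in m:
        depth = print(depth) + depth
        print(a)
    return a

depth = print(depth) + depth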